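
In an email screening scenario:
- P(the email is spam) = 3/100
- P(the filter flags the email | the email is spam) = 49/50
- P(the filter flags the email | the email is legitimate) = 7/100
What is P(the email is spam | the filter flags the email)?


Using Bayes' theorem:
P(A|B) = P(B|A)·P(A) / P(B)

P(the filter flags the email) = 49/50 × 3/100 + 7/100 × 97/100
= 147/5000 + 679/10000 = 973/10000

P(the email is spam|the filter flags the email) = (147/5000) / (973/10000) = 42/139

P(the email is spam|the filter flags the email) = 42/139 ≈ 30.22%


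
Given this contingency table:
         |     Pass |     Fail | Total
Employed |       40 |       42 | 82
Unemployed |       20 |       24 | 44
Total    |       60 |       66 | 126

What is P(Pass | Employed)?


P(Pass | Employed) = 40/(40+42) = 40/82 = 20/41

P(Pass|Employed) = 20/41 ≈ 48.78%


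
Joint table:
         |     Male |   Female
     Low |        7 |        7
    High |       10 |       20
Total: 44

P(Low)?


P(Low) = (7+7)/44 = 14/44 = 7/22

P(Low) = 7/22 ≈ 31.82%


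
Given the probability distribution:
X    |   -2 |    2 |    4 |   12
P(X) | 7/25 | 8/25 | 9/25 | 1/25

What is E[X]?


E[X] = Σ x·P(X=x)
= (-2)×(7/25) + (2)×(8/25) + (4)×(9/25) + (12)×(1/25)
= 2

E[X] = 2


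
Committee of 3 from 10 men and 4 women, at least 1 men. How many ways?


Count by #men:
  1M,2W: C(10,1)×C(4,2)=60
  2M,1W: C(10,2)×C(4,1)=180
  3M,0W: C(10,3)×C(4,0)=120
Total = 360

360


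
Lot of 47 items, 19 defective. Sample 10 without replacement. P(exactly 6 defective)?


Hypergeometric: C(19,6)×C(28,4)/C(47,10)
= 27132×20475/5178066751 = 2249100/20963833

P(X=6) = 2249100/20963833 ≈ 10.73%


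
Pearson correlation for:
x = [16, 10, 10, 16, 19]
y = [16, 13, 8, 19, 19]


n=5, Σx=71, Σy=75, Σxy=1131, Σx²=1073, Σy²=1211
r = (5×1131 - 71×75)/√((5×1073 - 71²)(5×1211 - 75²))
= 330/√(324×430) = 330/√139320 ≈ 330/373.2559 ≈ 0.8841

r ≈ 0.8841


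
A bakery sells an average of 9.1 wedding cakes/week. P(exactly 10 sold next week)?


Poisson(λ=9.1): P(X=10) = e^(-λ)×λ^k/k!
= e^(-9.1) × 9.1^10 / 10!
≈ 0.0001116658085 × 3894161181.18 / 3628800 ≈ 0.119832

P(X=10) ≈ 0.119832 ≈ 11.98%


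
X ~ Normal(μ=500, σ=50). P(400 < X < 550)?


z₁=(400-500)/50=-2.0, z₂=(550-500)/50=1.0
P = Φ(1.0) - Φ(-2.0) = 0.841345 - 0.022750 = 0.818595 ≈ 0.8186

P(400 < X < 550) ≈ 0.8186


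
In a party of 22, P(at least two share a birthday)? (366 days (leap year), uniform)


P(all different) = Π(366-i)/366 for i=0..21
= 0.525249
P(match) = 1 - 0.525249 = 0.474751

P ≈ 0.4748 ≈ 47.48%


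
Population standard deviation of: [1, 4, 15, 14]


Mean = 34/4 = 17/2
  (1-17/2)²=225/4
  (4-17/2)²=81/4
  (15-17/2)²=169/4
  (14-17/2)²=121/4
Σ(x-μ)² = 149
σ² = 149/4

σ = √(149/4) ≈ 6.1033


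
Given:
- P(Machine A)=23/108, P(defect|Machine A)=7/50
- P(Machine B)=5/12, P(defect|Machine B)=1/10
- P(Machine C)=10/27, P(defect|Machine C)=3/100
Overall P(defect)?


P(B) = Σ P(B|Aᵢ)×P(Aᵢ)
  7/50×23/108 = 161/5400
  1/10×5/12 = 1/24
  3/100×10/27 = 1/90
Sum = 223/2700

P(defect) = 223/2700 ≈ 8.26%


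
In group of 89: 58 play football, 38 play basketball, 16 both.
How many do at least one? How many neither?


|A∪B| = 58+38-16 = 80
Neither = 89-80 = 9

At least one: 80; Neither: 9


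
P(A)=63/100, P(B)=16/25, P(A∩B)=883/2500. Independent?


P(A)×P(B) = 252/625
P(A∩B) = 883/2500
Not equal → NOT independent

No, not independent


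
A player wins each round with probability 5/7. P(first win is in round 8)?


Geometric: P(X=8) = (1-p)^(k-1)×p = (2/7)^7×5/7 = 640/5764801

P(X=8) = 640/5764801 ≈ 0.01%


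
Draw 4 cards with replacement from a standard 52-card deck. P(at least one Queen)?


P(not a Queen) = 48/52 = 12/13
P(none in 4 draws) = (12/13)^4 = 20736/28561
P(≥1 Queen) = 1 - 20736/28561 = 7825/28561

P = 7825/28561 ≈ 27.40%


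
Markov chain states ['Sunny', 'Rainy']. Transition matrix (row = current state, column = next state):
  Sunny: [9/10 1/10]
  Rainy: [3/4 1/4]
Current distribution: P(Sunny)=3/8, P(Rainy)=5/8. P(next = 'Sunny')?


P(next=Sunny) = Σᵢ P(now=i)×P(i→Sunny)
= 3/8×9/10 + 5/8×3/4
= 27/80 + 15/32 = 129/160

P = 129/160 ≈ 0.8063


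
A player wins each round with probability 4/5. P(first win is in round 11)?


Geometric: P(X=11) = (1-p)^(k-1)×p = (1/5)^10×4/5 = 4/48828125

P(X=11) = 4/48828125 ≈ 0.00%


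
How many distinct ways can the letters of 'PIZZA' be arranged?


Letters: 5, freq: {'P': 1, 'I': 1, 'Z': 2, 'A': 1}
5!/(1!×1!×2!×1!) = 120/2 = 60

60


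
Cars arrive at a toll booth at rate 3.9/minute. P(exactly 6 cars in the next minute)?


Poisson(λ=3.9): P(X=6) = e^(-λ)×λ^k/k!
= e^(-3.9) × 3.9^6 / 6!
≈ 0.02024191145 × 3518.743761 / 720 ≈ 0.098925

P(X=6) ≈ 0.098925 ≈ 9.89%


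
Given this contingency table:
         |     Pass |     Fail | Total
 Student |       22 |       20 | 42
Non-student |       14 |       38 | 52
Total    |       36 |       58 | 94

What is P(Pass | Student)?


P(Pass | Student) = 22/(22+20) = 22/42 = 11/21

P(Pass|Student) = 11/21 ≈ 52.38%


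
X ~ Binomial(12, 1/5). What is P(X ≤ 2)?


P(X ≤ 2) = Σ P(X=i) for i=0..2
P(X=0) = 16777216/244140625
P(X=1) = 50331648/244140625
P(X=2) = 69206016/244140625
Sum = 27262976/48828125

P(X ≤ 2) = 27262976/48828125 ≈ 55.83%


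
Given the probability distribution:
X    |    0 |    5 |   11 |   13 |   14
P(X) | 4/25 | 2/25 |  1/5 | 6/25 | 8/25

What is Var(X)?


E[X] = 51/5
E[X²] = 3237/25
Var(X) = E[X²] - (E[X])² = 3237/25 - 2601/25 = 636/25

Var(X) = 636/25 ≈ 25.4400


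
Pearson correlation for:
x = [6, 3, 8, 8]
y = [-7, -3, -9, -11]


n=4, Σx=25, Σy=-30, Σxy=-211, Σx²=173, Σy²=260
r = (4×(-211) - 25×(-30))/√((4×173 - 25²)(4×260 - (-30)²))
= -94/√(67×140) = -94/√9380 ≈ -94/96.8504 ≈ -0.9706

r ≈ -0.9706


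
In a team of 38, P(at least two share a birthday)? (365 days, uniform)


P(all different) = Π(365-i)/365 for i=0..37
= 0.135932
P(match) = 1 - 0.135932 = 0.864068

P ≈ 0.8641 ≈ 86.41%


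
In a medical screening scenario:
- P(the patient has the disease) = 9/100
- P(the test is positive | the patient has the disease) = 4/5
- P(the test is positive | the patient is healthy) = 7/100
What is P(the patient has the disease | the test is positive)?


Using Bayes' theorem:
P(A|B) = P(B|A)·P(A) / P(B)

P(the test is positive) = 4/5 × 9/100 + 7/100 × 91/100
= 9/125 + 637/10000 = 1357/10000

P(the patient has the disease|the test is positive) = (9/125) / (1357/10000) = 720/1357

P(the patient has the disease|the test is positive) = 720/1357 ≈ 53.06%


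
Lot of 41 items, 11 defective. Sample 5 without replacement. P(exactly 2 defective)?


Hypergeometric: C(11,2)×C(30,3)/C(41,5)
= 55×4060/749398 = 111650/374699

P(X=2) = 111650/374699 ≈ 29.80%


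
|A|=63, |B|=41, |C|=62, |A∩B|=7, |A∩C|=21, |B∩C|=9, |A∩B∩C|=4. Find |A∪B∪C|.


|A∪B∪C| = 63+41+62-7-21-9+4 = 133

|A∪B∪C| = 133


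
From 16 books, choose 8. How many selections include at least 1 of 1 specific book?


Complement: C(16,8) - C(15,8) = 12870 - 6435 = 6435

6435


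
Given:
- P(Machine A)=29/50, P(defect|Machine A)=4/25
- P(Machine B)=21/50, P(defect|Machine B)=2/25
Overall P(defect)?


P(B) = Σ P(B|Aᵢ)×P(Aᵢ)
  4/25×29/50 = 58/625
  2/25×21/50 = 21/625
Sum = 79/625

P(defect) = 79/625 ≈ 12.64%


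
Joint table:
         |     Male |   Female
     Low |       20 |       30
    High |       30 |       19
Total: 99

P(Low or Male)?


P(Low∨Male) = P(Low) + P(Male) - P(Low∧Male)
= (50 + 50 - 20)/99 = 80/99

P = 80/99 ≈ 80.81%


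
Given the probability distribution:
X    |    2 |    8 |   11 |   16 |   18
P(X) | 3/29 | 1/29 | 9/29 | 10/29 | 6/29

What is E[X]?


E[X] = Σ x·P(X=x)
= (2)×(3/29) + (8)×(1/29) + (11)×(9/29) + (16)×(10/29) + (18)×(6/29)
= 381/29

E[X] = 381/29


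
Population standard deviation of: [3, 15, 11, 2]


Mean = 31/4
  (3-31/4)²=361/16
  (15-31/4)²=841/16
  (11-31/4)²=169/16
  (2-31/4)²=529/16
Σ(x-μ)² = 475/4
σ² = (475/4)/4 = 475/16

σ = √(475/16) ≈ 5.4486


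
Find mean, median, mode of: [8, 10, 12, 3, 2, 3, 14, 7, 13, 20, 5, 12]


Sorted: [2, 3, 3, 5, 7, 8, 10, 12, 12, 13, 14, 20]
Mean = 109/12
Median = 9
Freq: {8: 1, 10: 1, 12: 2, 3: 2, 2: 1, 14: 1, 7: 1, 13: 1, 20: 1, 5: 1}
Mode: [3, 12]

Mean=109/12, Median=9, Mode=[3, 12]


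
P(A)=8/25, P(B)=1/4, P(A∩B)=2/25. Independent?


P(A)×P(B) = 2/25
P(A∩B) = 2/25
Equal ✓ → Independent

Yes, independent


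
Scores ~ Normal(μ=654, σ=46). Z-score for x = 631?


z = (x - μ)/σ = (631 - 654)/46 = -0.5

z = -0.5


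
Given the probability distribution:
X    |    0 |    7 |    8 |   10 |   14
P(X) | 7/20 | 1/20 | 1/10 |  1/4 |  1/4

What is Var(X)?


E[X] = 143/20
E[X²] = 1657/20
Var(X) = E[X²] - (E[X])² = 1657/20 - 20449/400 = 12691/400

Var(X) = 12691/400 ≈ 31.7275


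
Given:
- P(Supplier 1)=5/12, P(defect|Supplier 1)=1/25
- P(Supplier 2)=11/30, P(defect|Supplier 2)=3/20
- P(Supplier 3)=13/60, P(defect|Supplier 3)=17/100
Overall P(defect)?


P(B) = Σ P(B|Aᵢ)×P(Aᵢ)
  1/25×5/12 = 1/60
  3/20×11/30 = 11/200
  17/100×13/60 = 221/6000
Sum = 217/2000

P(defect) = 217/2000 ≈ 10.85%


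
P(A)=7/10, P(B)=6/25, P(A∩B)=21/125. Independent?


P(A)×P(B) = 21/125
P(A∩B) = 21/125
Equal ✓ → Independent

Yes, independent


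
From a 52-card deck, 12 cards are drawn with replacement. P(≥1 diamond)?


P(not a diamond) = 39/52 = 3/4
P(none in 12 draws) = (3/4)^12 = 531441/16777216
P(≥1 diamond) = 1 - 531441/16777216 = 16245775/16777216

P = 16245775/16777216 ≈ 96.83%


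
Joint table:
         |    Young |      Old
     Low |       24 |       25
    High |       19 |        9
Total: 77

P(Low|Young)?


P(Low|Young) = 24/(24+19) = 24/43

P = 24/43 ≈ 55.81%


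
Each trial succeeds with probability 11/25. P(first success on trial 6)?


Geometric: P(X=6) = (1-p)^(k-1)×p = (14/25)^5×11/25 = 5916064/244140625

P(X=6) = 5916064/244140625 ≈ 2.42%


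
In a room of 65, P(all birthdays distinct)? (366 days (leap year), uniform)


P(all different) = Π(366-i)/366 for i=0..64
= (366/366)×(365/366)×...×(302/366)
= 0.002358

P ≈ 0.0024 ≈ 0.24%


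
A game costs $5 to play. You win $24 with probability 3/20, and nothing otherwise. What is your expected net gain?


E[gain] = (24-5)×3/20 + (-5)×17/20
= 57/20 - 17/4 = -7/5

Expected net gain = $-7/5 ≈ $-1.40


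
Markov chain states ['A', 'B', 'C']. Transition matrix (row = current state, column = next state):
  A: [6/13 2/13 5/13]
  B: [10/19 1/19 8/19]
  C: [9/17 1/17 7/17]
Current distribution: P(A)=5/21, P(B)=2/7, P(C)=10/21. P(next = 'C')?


P(next=C) = Σᵢ P(now=i)×P(i→C)
= 5/21×5/13 + 2/7×8/19 + 10/21×7/17
= 25/273 + 16/133 + 10/51 = 1713/4199

P = 1713/4199 ≈ 0.4080


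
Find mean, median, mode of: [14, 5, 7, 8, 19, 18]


Sorted: [5, 7, 8, 14, 18, 19]
Mean = 71/6
Median = 11
Freq: {14: 1, 5: 1, 7: 1, 8: 1, 19: 1, 18: 1}
Mode: No mode

Mean=71/6, Median=11, Mode=No mode


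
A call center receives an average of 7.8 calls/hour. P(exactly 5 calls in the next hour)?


Poisson(λ=7.8): P(X=5) = e^(-λ)×λ^k/k!
= e^(-7.8) × 7.8^5 / 5!
≈ 0.000409734979 × 28871.74368 / 120 ≈ 0.098581

P(X=5) ≈ 0.098581 ≈ 9.86%


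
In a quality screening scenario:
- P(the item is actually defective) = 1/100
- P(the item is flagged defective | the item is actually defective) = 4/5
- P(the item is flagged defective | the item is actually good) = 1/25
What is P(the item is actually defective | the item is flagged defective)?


Using Bayes' theorem:
P(A|B) = P(B|A)·P(A) / P(B)

P(the item is flagged defective) = 4/5 × 1/100 + 1/25 × 99/100
= 1/125 + 99/2500 = 119/2500

P(the item is actually defective|the item is flagged defective) = (1/125) / (119/2500) = 20/119

P(the item is actually defective|the item is flagged defective) = 20/119 ≈ 16.81%


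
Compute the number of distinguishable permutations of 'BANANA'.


Letters: 6, freq: {'B': 1, 'A': 3, 'N': 2}
6!/(1!×3!×2!) = 720/12 = 60

60


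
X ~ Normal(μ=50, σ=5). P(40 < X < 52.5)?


z₁=(40-50)/5=-2.0, z₂=(52.5-50)/5=0.5
P = Φ(0.5) - Φ(-2.0) = 0.691462 - 0.022750 = 0.668712 ≈ 0.6687

P(40 < X < 52.5) ≈ 0.6687


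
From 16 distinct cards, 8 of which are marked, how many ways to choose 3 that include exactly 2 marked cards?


Choose 2 of the 8 marked cards and 1 of the other 8 cards:
C(8,2)×C(8,1) = 28×8 = 224

224


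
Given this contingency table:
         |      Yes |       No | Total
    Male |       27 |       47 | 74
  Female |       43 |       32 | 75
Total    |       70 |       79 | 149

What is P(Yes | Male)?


P(Yes | Male) = 27/(27+47) = 27/74

P(Yes|Male) = 27/74 ≈ 36.49%


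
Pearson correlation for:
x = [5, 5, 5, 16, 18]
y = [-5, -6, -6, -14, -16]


n=5, Σx=49, Σy=-47, Σxy=-597, Σx²=655, Σy²=549
r = (5×(-597) - 49×(-47))/√((5×655 - 49²)(5×549 - (-47)²))
= -682/√(874×536) = -682/√468464 ≈ -682/684.4443 ≈ -0.9964

r ≈ -0.9964


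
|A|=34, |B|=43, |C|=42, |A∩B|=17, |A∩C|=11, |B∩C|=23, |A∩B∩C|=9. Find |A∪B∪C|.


|A∪B∪C| = 34+43+42-17-11-23+9 = 77

|A∪B∪C| = 77


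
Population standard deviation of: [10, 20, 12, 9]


Mean = 51/4
  (10-51/4)²=121/16
  (20-51/4)²=841/16
  (12-51/4)²=9/16
  (9-51/4)²=225/16
Σ(x-μ)² = 299/4
σ² = (299/4)/4 = 299/16

σ = √(299/16) ≈ 4.3229


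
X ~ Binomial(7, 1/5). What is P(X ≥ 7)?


P(X ≥ 7) = Σ P(X=i) for i=7..7
P(X=7) = 1/78125
Sum = 1/78125

P(X ≥ 7) = 1/78125 ≈ 0.00%


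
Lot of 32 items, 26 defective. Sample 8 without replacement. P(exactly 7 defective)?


Hypergeometric: C(26,7)×C(6,1)/C(32,8)
= 657800×6/10518300 = 1012/2697

P(X=7) = 1012/2697 ≈ 37.52%


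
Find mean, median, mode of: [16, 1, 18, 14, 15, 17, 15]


Sorted: [1, 14, 15, 15, 16, 17, 18]
Mean = 96/7
Median = 15
Freq: {16: 1, 1: 1, 18: 1, 14: 1, 15: 2, 17: 1}
Mode: [15]

Mean=96/7, Median=15, Mode=15


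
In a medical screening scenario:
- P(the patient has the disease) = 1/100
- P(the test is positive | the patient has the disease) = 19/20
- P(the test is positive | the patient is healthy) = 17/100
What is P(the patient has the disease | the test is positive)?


Using Bayes' theorem:
P(A|B) = P(B|A)·P(A) / P(B)

P(the test is positive) = 19/20 × 1/100 + 17/100 × 99/100
= 19/2000 + 1683/10000 = 889/5000

P(the patient has the disease|the test is positive) = (19/2000) / (889/5000) = 95/1778

P(the patient has the disease|the test is positive) = 95/1778 ≈ 5.34%


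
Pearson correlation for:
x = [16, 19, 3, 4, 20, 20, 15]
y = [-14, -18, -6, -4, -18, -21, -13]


n=7, Σx=97, Σy=-94, Σxy=-1575, Σx²=1667, Σy²=1506
r = (7×(-1575) - 97×(-94))/√((7×1667 - 97²)(7×1506 - (-94)²))
= -1907/√(2260×1706) = -1907/√3855560 ≈ -1907/1963.5580 ≈ -0.9712

r ≈ -0.9712


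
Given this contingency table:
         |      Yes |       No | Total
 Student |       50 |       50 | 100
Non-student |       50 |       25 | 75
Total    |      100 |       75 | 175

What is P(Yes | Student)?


P(Yes | Student) = 50/(50+50) = 50/100 = 1/2

P(Yes|Student) = 1/2 ≈ 50.00%


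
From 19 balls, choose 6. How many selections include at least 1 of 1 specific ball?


Complement: C(19,6) - C(18,6) = 27132 - 18564 = 8568

8568


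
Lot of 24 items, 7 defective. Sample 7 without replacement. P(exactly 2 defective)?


Hypergeometric: C(7,2)×C(17,5)/C(24,7)
= 21×6188/346104 = 10829/28842

P(X=2) = 10829/28842 ≈ 37.55%


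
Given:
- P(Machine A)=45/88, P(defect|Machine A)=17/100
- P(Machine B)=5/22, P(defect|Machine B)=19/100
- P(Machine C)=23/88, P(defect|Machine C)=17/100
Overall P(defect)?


P(B) = Σ P(B|Aᵢ)×P(Aᵢ)
  17/100×45/88 = 153/1760
  19/100×5/22 = 19/440
  17/100×23/88 = 391/8800
Sum = 48/275

P(defect) = 48/275 ≈ 17.45%


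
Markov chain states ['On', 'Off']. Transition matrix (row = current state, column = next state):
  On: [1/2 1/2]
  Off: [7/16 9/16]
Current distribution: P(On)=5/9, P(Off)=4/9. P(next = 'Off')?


P(next=Off) = Σᵢ P(now=i)×P(i→Off)
= 5/9×1/2 + 4/9×9/16
= 5/18 + 1/4 = 19/36

P = 19/36 ≈ 0.5278


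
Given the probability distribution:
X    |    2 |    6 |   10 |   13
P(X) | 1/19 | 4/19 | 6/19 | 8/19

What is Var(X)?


E[X] = 10
E[X²] = 2100/19
Var(X) = E[X²] - (E[X])² = 2100/19 - 100 = 200/19

Var(X) = 200/19 ≈ 10.5263


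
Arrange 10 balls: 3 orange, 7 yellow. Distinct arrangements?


10!/(3!×7!) = 120

120


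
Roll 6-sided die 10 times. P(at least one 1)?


P(no 1)^10 = (5/6)^10 = 9765625/60466176
P(≥1) = 1 - 9765625/60466176 = 50700551/60466176

P = 50700551/60466176 ≈ 83.85%


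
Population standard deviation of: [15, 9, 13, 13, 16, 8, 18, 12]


Mean = 104/8 = 13
  (15-13)²=4
  (9-13)²=16
  (13-13)²=0
  (13-13)²=0
  (16-13)²=9
  (8-13)²=25
  (18-13)²=25
  (12-13)²=1
Σ(x-μ)² = 80
σ² = 80/8 = 10

σ = √(10) ≈ 3.1623


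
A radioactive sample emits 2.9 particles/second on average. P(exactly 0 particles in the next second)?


Poisson(λ=2.9): P(X=0) = e^(-λ)×λ^k/k!
= e^(-2.9) × 2.9^0 / 0!
≈ 0.05502322006 × 1 / 1 ≈ 0.055023

P(X=0) ≈ 0.055023 ≈ 5.50%


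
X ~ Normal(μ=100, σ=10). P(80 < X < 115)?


z₁=(80-100)/10=-2.0, z₂=(115-100)/10=1.5
P = Φ(1.5) - Φ(-2.0) = 0.933193 - 0.022750 = 0.910443 ≈ 0.9104

P(80 < X < 115) ≈ 0.9104


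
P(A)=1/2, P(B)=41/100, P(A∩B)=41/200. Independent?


P(A)×P(B) = 41/200
P(A∩B) = 41/200
Equal ✓ → Independent

Yes, independent


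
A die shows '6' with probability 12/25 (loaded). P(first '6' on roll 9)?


Geometric: P(X=9) = (1-p)^(k-1)×p = (13/25)^8×12/25 = 9788768652/3814697265625

P(X=9) = 9788768652/3814697265625 ≈ 0.26%


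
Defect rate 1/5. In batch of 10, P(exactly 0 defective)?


Binomial: P(X=0) = C(10,0)×p^0×(1-p)^10
= 1 × 1 × 1048576/9765625 = 1048576/9765625

P(X=0) = 1048576/9765625 ≈ 10.74%


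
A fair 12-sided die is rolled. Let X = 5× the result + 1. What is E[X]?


E[die] = (1+12)/2 = 13/2
E[X] = 5×13/2 + 1 = 67/2

E[X] = 67/2


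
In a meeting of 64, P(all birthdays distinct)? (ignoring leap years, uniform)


P(all different) = Π(365-i)/365 for i=0..63
= (365/365)×(364/365)×...×(302/365)
= 0.002810

P ≈ 0.0028 ≈ 0.28%


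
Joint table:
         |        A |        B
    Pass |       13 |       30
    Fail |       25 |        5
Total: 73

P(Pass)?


P(Pass) = (13+30)/73 = 43/73

P(Pass) = 43/73 ≈ 58.90%


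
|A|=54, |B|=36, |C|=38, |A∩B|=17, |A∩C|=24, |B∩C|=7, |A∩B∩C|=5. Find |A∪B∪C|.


|A∪B∪C| = 54+36+38-17-24-7+5 = 85

|A∪B∪C| = 85


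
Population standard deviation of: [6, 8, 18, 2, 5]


Mean = 39/5
  (6-39/5)²=81/25
  (8-39/5)²=1/25
  (18-39/5)²=2601/25
  (2-39/5)²=841/25
  (5-39/5)²=196/25
Σ(x-μ)² = 744/5
σ² = (744/5)/5 = 744/25

σ = √(744/25) ≈ 5.4553


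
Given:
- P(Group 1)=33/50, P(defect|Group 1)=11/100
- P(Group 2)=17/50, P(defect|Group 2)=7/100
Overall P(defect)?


P(B) = Σ P(B|Aᵢ)×P(Aᵢ)
  11/100×33/50 = 363/5000
  7/100×17/50 = 119/5000
Sum = 241/2500

P(defect) = 241/2500 ≈ 9.64%


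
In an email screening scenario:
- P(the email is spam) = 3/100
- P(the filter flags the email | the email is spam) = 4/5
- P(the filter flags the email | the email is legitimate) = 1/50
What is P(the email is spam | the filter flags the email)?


Using Bayes' theorem:
P(A|B) = P(B|A)·P(A) / P(B)

P(the filter flags the email) = 4/5 × 3/100 + 1/50 × 97/100
= 3/125 + 97/5000 = 217/5000

P(the email is spam|the filter flags the email) = (3/125) / (217/5000) = 120/217

P(the email is spam|the filter flags the email) = 120/217 ≈ 55.30%


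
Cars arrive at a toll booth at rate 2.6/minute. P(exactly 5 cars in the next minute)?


Poisson(λ=2.6): P(X=5) = e^(-λ)×λ^k/k!
= e^(-2.6) × 2.6^5 / 5!
≈ 0.07427357821 × 118.81376 / 120 ≈ 0.073539

P(X=5) ≈ 0.073539 ≈ 7.35%


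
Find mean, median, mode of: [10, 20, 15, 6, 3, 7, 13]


Sorted: [3, 6, 7, 10, 13, 15, 20]
Mean = 74/7
Median = 10
Freq: {10: 1, 20: 1, 15: 1, 6: 1, 3: 1, 7: 1, 13: 1}
Mode: No mode

Mean=74/7, Median=10, Mode=No mode


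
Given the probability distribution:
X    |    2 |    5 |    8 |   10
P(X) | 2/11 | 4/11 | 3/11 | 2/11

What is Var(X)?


E[X] = 68/11
E[X²] = 500/11
Var(X) = E[X²] - (E[X])² = 500/11 - 4624/121 = 876/121

Var(X) = 876/121 ≈ 7.2397


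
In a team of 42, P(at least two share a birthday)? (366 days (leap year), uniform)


P(all different) = Π(366-i)/366 for i=0..41
= 0.086572
P(match) = 1 - 0.086572 = 0.913428

P ≈ 0.9134 ≈ 91.34%


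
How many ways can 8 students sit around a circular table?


Circular arrangements of 8 distinct objects: fix one position to break rotational symmetry.
(n-1)! = 7! = 5040

5040


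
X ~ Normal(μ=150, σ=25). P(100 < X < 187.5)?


z₁=(100-150)/25=-2.0, z₂=(187.5-150)/25=1.5
P = Φ(1.5) - Φ(-2.0) = 0.933193 - 0.022750 = 0.910443 ≈ 0.9104

P(100 < X < 187.5) ≈ 0.9104


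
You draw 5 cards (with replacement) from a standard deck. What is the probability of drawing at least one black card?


P(not a black card) = 26/52 = 1/2
P(none in 5 draws) = (1/2)^5 = 1/32
P(≥1 black card) = 1 - 1/32 = 31/32

P = 31/32 ≈ 96.88%


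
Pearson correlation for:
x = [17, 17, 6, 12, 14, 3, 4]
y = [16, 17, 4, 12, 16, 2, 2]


n=7, Σx=73, Σy=69, Σxy=967, Σx²=979, Σy²=969
r = (7×967 - 73×69)/√((7×979 - 73²)(7×969 - 69²))
= 1732/√(1524×2022) = 1732/√3081528 ≈ 1732/1755.4282 ≈ 0.9867

r ≈ 0.9867


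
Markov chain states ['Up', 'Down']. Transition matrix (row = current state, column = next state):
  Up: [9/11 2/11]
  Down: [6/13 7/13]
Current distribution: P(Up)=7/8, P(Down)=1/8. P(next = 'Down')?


P(next=Down) = Σᵢ P(now=i)×P(i→Down)
= 7/8×2/11 + 1/8×7/13
= 7/44 + 7/104 = 259/1144

P = 259/1144 ≈ 0.2264


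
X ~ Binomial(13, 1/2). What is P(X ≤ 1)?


P(X ≤ 1) = Σ P(X=i) for i=0..1
P(X=0) = 1/8192
P(X=1) = 13/8192
Sum = 7/4096

P(X ≤ 1) = 7/4096 ≈ 0.17%


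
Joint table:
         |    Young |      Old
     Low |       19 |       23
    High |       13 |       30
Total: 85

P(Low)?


P(Low) = (19+23)/85 = 42/85

P(Low) = 42/85 ≈ 49.41%


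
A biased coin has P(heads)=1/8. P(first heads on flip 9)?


Geometric: P(X=9) = (1-p)^(k-1)×p = (7/8)^8×1/8 = 5764801/134217728

P(X=9) = 5764801/134217728 ≈ 4.30%


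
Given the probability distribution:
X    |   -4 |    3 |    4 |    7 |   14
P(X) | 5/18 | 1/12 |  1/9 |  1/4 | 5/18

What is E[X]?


E[X] = Σ x·P(X=x)
= (-4)×(5/18) + (3)×(1/12) + (4)×(1/9) + (7)×(1/4) + (14)×(5/18)
= 47/9

E[X] = 47/9


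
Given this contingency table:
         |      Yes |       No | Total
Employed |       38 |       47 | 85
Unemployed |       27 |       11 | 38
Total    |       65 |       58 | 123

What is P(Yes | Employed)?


P(Yes | Employed) = 38/(38+47) = 38/85

P(Yes|Employed) = 38/85 ≈ 44.71%


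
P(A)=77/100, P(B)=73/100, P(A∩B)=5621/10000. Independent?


P(A)×P(B) = 5621/10000
P(A∩B) = 5621/10000
Equal ✓ → Independent

Yes, independent


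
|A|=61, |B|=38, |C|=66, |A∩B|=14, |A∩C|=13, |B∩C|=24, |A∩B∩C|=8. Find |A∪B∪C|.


|A∪B∪C| = 61+38+66-14-13-24+8 = 122

|A∪B∪C| = 122


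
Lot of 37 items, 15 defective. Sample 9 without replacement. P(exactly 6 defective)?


Hypergeometric: C(15,6)×C(22,3)/C(37,9)
= 5005×1540/124403620 = 35035/565471

P(X=6) = 35035/565471 ≈ 6.20%


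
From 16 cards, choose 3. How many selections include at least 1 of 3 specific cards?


Complement: C(16,3) - C(13,3) = 560 - 286 = 274

274


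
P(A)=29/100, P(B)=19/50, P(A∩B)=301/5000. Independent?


P(A)×P(B) = 551/5000
P(A∩B) = 301/5000
Not equal → NOT independent

No, not independent


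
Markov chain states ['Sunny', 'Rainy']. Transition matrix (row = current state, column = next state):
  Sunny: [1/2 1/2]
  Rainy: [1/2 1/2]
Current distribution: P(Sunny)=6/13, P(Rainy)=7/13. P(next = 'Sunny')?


P(next=Sunny) = Σᵢ P(now=i)×P(i→Sunny)
= 6/13×1/2 + 7/13×1/2
= 3/13 + 7/26 = 1/2

P = 1/2 ≈ 0.5000


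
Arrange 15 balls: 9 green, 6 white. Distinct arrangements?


15!/(9!×6!) = 5005

5005


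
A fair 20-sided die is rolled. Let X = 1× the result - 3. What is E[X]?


E[die] = (1+20)/2 = 21/2
E[X] = 1×21/2 - 3 = 15/2

E[X] = 15/2


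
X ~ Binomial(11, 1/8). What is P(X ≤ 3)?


P(X ≤ 3) = Σ P(X=i) for i=0..3
P(X=0) = 1977326743/8589934592
P(X=1) = 3107227739/8589934592
P(X=2) = 2219448385/8589934592
P(X=3) = 951192165/8589934592
Sum = 1031899379/1073741824

P(X ≤ 3) = 1031899379/1073741824 ≈ 96.10%


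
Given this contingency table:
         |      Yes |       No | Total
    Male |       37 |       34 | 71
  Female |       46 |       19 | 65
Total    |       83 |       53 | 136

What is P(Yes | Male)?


P(Yes | Male) = 37/(37+34) = 37/71

P(Yes|Male) = 37/71 ≈ 52.11%


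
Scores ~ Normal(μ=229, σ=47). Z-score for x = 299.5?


z = (x - μ)/σ = (299.5 - 229)/47 = 1.5

z = 1.5


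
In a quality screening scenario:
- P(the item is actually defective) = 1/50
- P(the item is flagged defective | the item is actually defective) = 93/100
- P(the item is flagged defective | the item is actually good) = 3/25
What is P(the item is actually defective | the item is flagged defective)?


Using Bayes' theorem:
P(A|B) = P(B|A)·P(A) / P(B)

P(the item is flagged defective) = 93/100 × 1/50 + 3/25 × 49/50
= 93/5000 + 147/1250 = 681/5000

P(the item is actually defective|the item is flagged defective) = (93/5000) / (681/5000) = 31/227

P(the item is actually defective|the item is flagged defective) = 31/227 ≈ 13.66%


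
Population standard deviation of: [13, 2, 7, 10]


Mean = 32/4 = 8
  (13-8)²=25
  (2-8)²=36
  (7-8)²=1
  (10-8)²=4
Σ(x-μ)² = 66
σ² = 66/4 = 33/2

σ = √(33/2) ≈ 4.0620


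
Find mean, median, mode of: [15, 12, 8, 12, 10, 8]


Sorted: [8, 8, 10, 12, 12, 15]
Mean = 65/6
Median = 11
Freq: {15: 1, 12: 2, 8: 2, 10: 1}
Mode: [8, 12]

Mean=65/6, Median=11, Mode=[8, 12]


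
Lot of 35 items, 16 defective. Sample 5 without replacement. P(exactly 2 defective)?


Hypergeometric: C(16,2)×C(19,3)/C(35,5)
= 120×969/324632 = 855/2387

P(X=2) = 855/2387 ≈ 35.82%


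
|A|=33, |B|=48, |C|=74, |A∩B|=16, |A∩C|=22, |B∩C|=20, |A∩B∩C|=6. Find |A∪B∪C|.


|A∪B∪C| = 33+48+74-16-22-20+6 = 103

|A∪B∪C| = 103


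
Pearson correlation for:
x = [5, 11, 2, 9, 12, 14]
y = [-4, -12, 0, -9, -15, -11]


n=6, Σx=53, Σy=-51, Σxy=-567, Σx²=571, Σy²=587
r = (6×(-567) - 53×(-51))/√((6×571 - 53²)(6×587 - (-51)²))
= -699/√(617×921) = -699/√568257 ≈ -699/753.8282 ≈ -0.9273

r ≈ -0.9273


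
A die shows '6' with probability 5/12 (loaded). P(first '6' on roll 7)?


Geometric: P(X=7) = (1-p)^(k-1)×p = (7/12)^6×5/12 = 588245/35831808

P(X=7) = 588245/35831808 ≈ 1.64%


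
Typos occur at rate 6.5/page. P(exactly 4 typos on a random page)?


Poisson(λ=6.5): P(X=4) = e^(-λ)×λ^k/k!
= e^(-6.5) × 6.5^4 / 4!
≈ 0.001503439193 × 1785.0625 / 24 ≈ 0.111822

P(X=4) ≈ 0.111822 ≈ 11.18%


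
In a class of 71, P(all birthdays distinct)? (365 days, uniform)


P(all different) = Π(365-i)/365 for i=0..70
= (365/365)×(364/365)×...×(295/365)
= 0.000679

P ≈ 0.0007 ≈ 0.07%


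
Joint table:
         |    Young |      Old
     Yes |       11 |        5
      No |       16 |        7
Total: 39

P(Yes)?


P(Yes) = (11+5)/39 = 16/39

P(Yes) = 16/39 ≈ 41.03%


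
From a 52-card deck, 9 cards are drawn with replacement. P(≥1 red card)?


P(not a red card) = 26/52 = 1/2
P(none in 9 draws) = (1/2)^9 = 1/512
P(≥1 red card) = 1 - 1/512 = 511/512

P = 511/512 ≈ 99.80%


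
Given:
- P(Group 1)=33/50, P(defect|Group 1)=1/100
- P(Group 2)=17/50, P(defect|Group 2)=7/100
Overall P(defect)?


P(B) = Σ P(B|Aᵢ)×P(Aᵢ)
  1/100×33/50 = 33/5000
  7/100×17/50 = 119/5000
Sum = 19/625

P(defect) = 19/625 ≈ 3.04%


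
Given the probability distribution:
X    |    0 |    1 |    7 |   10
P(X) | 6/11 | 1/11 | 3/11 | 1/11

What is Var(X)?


E[X] = 32/11
E[X²] = 248/11
Var(X) = E[X²] - (E[X])² = 248/11 - 1024/121 = 1704/121

Var(X) = 1704/121 ≈ 14.0826


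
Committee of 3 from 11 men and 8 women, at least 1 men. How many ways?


Count by #men:
  1M,2W: C(11,1)×C(8,2)=308
  2M,1W: C(11,2)×C(8,1)=440
  3M,0W: C(11,3)×C(8,0)=165
Total = 913

913


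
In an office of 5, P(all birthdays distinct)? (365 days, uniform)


P(all different) = Π(365-i)/365 for i=0..4
= (365/365)×(364/365)×...×(361/365)
= 0.972864

P ≈ 0.9729 ≈ 97.29%


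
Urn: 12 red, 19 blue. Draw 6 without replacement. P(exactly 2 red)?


Hypergeometric: C(12,2)×C(19,4)/C(31,6)
= 66×3876/736281 = 28424/81809

P(X=2) = 28424/81809 ≈ 34.74%


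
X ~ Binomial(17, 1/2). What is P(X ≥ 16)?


P(X ≥ 16) = Σ P(X=i) for i=16..17
P(X=16) = 17/131072
P(X=17) = 1/131072
Sum = 9/65536

P(X ≥ 16) = 9/65536 ≈ 0.01%


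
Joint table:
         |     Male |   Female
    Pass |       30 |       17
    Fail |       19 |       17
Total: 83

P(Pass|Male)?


P(Pass|Male) = 30/(30+19) = 30/49

P = 30/49 ≈ 61.22%


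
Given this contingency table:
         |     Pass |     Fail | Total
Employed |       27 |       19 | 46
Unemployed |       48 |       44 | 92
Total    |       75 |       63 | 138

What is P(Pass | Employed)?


P(Pass | Employed) = 27/(27+19) = 27/46

P(Pass|Employed) = 27/46 ≈ 58.70%


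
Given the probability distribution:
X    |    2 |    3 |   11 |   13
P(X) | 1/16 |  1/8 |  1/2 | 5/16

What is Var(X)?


E[X] = 161/16
E[X²] = 1835/16
Var(X) = E[X²] - (E[X])² = 1835/16 - 25921/256 = 3439/256

Var(X) = 3439/256 ≈ 13.4336


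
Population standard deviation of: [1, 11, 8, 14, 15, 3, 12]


Mean = 64/7
  (1-64/7)²=3249/49
  (11-64/7)²=169/49
  (8-64/7)²=64/49
  (14-64/7)²=1156/49
  (15-64/7)²=1681/49
  (3-64/7)²=1849/49
  (12-64/7)²=400/49
Σ(x-μ)² = 1224/7
σ² = (1224/7)/7 = 1224/49

σ = √(1224/49) ≈ 4.9980


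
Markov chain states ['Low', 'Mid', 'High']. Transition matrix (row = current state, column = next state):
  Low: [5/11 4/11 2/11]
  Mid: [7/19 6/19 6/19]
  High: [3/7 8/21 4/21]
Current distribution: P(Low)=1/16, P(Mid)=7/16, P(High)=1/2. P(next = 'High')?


P(next=High) = Σᵢ P(now=i)×P(i→High)
= 1/16×2/11 + 7/16×6/19 + 1/2×4/21
= 1/88 + 21/152 + 2/21 = 4297/17556

P = 4297/17556 ≈ 0.2448


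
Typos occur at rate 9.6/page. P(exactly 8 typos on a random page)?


Poisson(λ=9.6): P(X=8) = e^(-λ)×λ^k/k!
= e^(-9.6) × 9.6^8 / 8!
≈ 6.772873649e-05 × 72138957.8984 / 40320 ≈ 0.121178

P(X=8) ≈ 0.121178 ≈ 12.12%


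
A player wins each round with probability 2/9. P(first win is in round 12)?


Geometric: P(X=12) = (1-p)^(k-1)×p = (7/9)^11×2/9 = 3954653486/282429536481

P(X=12) = 3954653486/282429536481 ≈ 1.40%


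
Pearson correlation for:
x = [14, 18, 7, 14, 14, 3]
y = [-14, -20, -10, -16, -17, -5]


n=6, Σx=70, Σy=-82, Σxy=-1103, Σx²=970, Σy²=1266
r = (6×(-1103) - 70×(-82))/√((6×970 - 70²)(6×1266 - (-82)²))
= -878/√(920×872) = -878/√802240 ≈ -878/895.6785 ≈ -0.9803

r ≈ -0.9803


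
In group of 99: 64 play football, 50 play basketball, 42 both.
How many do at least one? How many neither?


|A∪B| = 64+50-42 = 72
Neither = 99-72 = 27

At least one: 72; Neither: 27


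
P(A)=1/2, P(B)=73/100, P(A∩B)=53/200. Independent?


P(A)×P(B) = 73/200
P(A∩B) = 53/200
Not equal → NOT independent

No, not independent


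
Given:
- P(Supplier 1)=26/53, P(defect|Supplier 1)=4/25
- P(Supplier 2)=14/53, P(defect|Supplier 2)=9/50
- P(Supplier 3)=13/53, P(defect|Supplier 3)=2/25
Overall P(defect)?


P(B) = Σ P(B|Aᵢ)×P(Aᵢ)
  4/25×26/53 = 104/1325
  9/50×14/53 = 63/1325
  2/25×13/53 = 26/1325
Sum = 193/1325

P(defect) = 193/1325 ≈ 14.57%


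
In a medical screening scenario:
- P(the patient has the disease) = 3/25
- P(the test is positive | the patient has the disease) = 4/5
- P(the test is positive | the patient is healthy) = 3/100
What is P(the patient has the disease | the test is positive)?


Using Bayes' theorem:
P(A|B) = P(B|A)·P(A) / P(B)

P(the test is positive) = 4/5 × 3/25 + 3/100 × 22/25
= 12/125 + 33/1250 = 153/1250

P(the patient has the disease|the test is positive) = (12/125) / (153/1250) = 40/51

P(the patient has the disease|the test is positive) = 40/51 ≈ 78.43%


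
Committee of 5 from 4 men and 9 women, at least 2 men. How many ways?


Count by #men:
  2M,3W: C(4,2)×C(9,3)=504
  3M,2W: C(4,3)×C(9,2)=144
  4M,1W: C(4,4)×C(9,1)=9
Total = 657

657


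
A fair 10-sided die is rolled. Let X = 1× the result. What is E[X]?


E[die] = (1+10)/2 = 11/2
E[X] = 1 × 11/2 = 11/2

E[X] = 11/2


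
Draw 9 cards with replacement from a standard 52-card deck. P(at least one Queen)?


P(not a Queen) = 48/52 = 12/13
P(none in 9 draws) = (12/13)^9 = 5159780352/10604499373
P(≥1 Queen) = 1 - 5159780352/10604499373 = 5444719021/10604499373

P = 5444719021/10604499373 ≈ 51.34%


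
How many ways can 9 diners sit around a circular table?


Circular arrangements of 9 distinct objects: fix one position to break rotational symmetry.
(n-1)! = 8! = 40320

40320


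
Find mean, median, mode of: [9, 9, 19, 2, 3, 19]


Sorted: [2, 3, 9, 9, 19, 19]
Mean = 61/6
Median = 9
Freq: {9: 2, 19: 2, 2: 1, 3: 1}
Mode: [9, 19]

Mean=61/6, Median=9, Mode=[9, 19]


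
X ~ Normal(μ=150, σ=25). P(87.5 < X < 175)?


z₁=(87.5-150)/25=-2.5, z₂=(175-150)/25=1.0
P = Φ(1.0) - Φ(-2.5) = 0.841345 - 0.006210 = 0.835135 ≈ 0.8351

P(87.5 < X < 175) ≈ 0.8351


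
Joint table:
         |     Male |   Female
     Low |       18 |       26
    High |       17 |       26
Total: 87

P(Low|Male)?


P(Low|Male) = 18/(18+17) = 18/35

P = 18/35 ≈ 51.43%


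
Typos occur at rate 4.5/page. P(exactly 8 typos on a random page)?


Poisson(λ=4.5): P(X=8) = e^(-λ)×λ^k/k!
= e^(-4.5) × 4.5^8 / 8!
≈ 0.01110899654 × 168151.253906 / 40320 ≈ 0.046329

P(X=8) ≈ 0.046329 ≈ 4.63%


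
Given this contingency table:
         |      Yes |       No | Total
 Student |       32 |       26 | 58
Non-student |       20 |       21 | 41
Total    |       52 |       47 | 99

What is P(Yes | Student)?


P(Yes | Student) = 32/(32+26) = 32/58 = 16/29

P(Yes|Student) = 16/29 ≈ 55.17%


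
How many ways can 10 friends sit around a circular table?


Circular arrangements of 10 distinct objects: fix one position to break rotational symmetry.
(n-1)! = 9! = 362880

362880


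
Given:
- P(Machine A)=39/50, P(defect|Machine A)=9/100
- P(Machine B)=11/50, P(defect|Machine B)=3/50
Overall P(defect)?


P(B) = Σ P(B|Aᵢ)×P(Aᵢ)
  9/100×39/50 = 351/5000
  3/50×11/50 = 33/2500
Sum = 417/5000

P(defect) = 417/5000 ≈ 8.34%


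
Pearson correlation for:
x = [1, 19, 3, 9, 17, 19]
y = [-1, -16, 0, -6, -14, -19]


n=6, Σx=68, Σy=-56, Σxy=-958, Σx²=1102, Σy²=850
r = (6×(-958) - 68×(-56))/√((6×1102 - 68²)(6×850 - (-56)²))
= -1940/√(1988×1964) = -1940/√3904432 ≈ -1940/1975.9636 ≈ -0.9818

r ≈ -0.9818


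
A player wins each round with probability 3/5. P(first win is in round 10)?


Geometric: P(X=10) = (1-p)^(k-1)×p = (2/5)^9×3/5 = 1536/9765625

P(X=10) = 1536/9765625 ≈ 0.02%


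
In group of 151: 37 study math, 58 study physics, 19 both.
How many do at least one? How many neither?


|A∪B| = 37+58-19 = 76
Neither = 151-76 = 75

At least one: 76; Neither: 75


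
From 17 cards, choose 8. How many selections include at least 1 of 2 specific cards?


Complement: C(17,8) - C(15,8) = 24310 - 6435 = 17875

17875


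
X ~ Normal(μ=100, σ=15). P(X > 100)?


z = (100-100)/15 = 0.0
P(X > 100) = 1 - P(Z ≤ 0.0) = 1 - 0.5000 = 0.5000

P(X > 100) ≈ 0.5000


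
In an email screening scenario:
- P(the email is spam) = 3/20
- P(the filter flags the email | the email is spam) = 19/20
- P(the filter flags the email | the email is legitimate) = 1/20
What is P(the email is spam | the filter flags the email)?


Using Bayes' theorem:
P(A|B) = P(B|A)·P(A) / P(B)

P(the filter flags the email) = 19/20 × 3/20 + 1/20 × 17/20
= 57/400 + 17/400 = 37/200

P(the email is spam|the filter flags the email) = (57/400) / (37/200) = 57/74

P(the email is spam|the filter flags the email) = 57/74 ≈ 77.03%


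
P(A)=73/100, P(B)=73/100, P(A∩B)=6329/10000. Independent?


P(A)×P(B) = 5329/10000
P(A∩B) = 6329/10000
Not equal → NOT independent

No, not independent


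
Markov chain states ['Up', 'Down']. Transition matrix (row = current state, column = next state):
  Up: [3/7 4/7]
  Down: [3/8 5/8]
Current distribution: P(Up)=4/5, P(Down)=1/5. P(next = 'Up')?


P(next=Up) = Σᵢ P(now=i)×P(i→Up)
= 4/5×3/7 + 1/5×3/8
= 12/35 + 3/40 = 117/280

P = 117/280 ≈ 0.4179


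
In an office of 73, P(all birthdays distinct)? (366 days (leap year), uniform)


P(all different) = Π(366-i)/366 for i=0..72
= (366/366)×(365/366)×...×(294/366)
= 0.000449

P ≈ 0.0004 ≈ 0.04%


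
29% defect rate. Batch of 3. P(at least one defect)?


P(all good) = (71/100)^3 = 357911/1000000
P(≥1 defect) = 642089/1000000

P = 642089/1000000 ≈ 64.21%


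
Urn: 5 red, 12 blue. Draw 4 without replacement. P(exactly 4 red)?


Hypergeometric: C(5,4)×C(12,0)/C(17,4)
= 5×1/2380 = 1/476

P(X=4) = 1/476 ≈ 0.21%


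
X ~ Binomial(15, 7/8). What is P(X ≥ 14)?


P(X ≥ 14) = Σ P(X=i) for i=14..15
P(X=14) = 10173346092735/35184372088832
P(X=15) = 4747561509943/35184372088832
Sum = 7460453801339/17592186044416

P(X ≥ 14) = 7460453801339/17592186044416 ≈ 42.41%


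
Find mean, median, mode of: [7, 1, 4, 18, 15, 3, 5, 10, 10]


Sorted: [1, 3, 4, 5, 7, 10, 10, 15, 18]
Mean = 73/9
Median = 7
Freq: {7: 1, 1: 1, 4: 1, 18: 1, 15: 1, 3: 1, 5: 1, 10: 2}
Mode: [10]

Mean=73/9, Median=7, Mode=10


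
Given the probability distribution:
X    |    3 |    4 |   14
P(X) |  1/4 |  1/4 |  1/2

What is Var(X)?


E[X] = 35/4
E[X²] = 417/4
Var(X) = E[X²] - (E[X])² = 417/4 - 1225/16 = 443/16

Var(X) = 443/16 ≈ 27.6875


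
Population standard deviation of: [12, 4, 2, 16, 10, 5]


Mean = 49/6
  (12-49/6)²=529/36
  (4-49/6)²=625/36
  (2-49/6)²=1369/36
  (16-49/6)²=2209/36
  (10-49/6)²=121/36
  (5-49/6)²=361/36
Σ(x-μ)² = 869/6
σ² = (869/6)/6 = 869/36

σ = √(869/36) ≈ 4.9131


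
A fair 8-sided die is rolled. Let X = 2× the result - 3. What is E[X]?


E[die] = (1+8)/2 = 9/2
E[X] = 2×9/2 - 3 = 6

E[X] = 6


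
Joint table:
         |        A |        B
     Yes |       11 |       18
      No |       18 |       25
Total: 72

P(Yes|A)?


P(Yes|A) = 11/(11+18) = 11/29

P = 11/29 ≈ 37.93%


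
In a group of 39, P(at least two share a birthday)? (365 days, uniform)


P(all different) = Π(365-i)/365 for i=0..38
= 0.121780
P(match) = 1 - 0.121780 = 0.878220

P ≈ 0.8782 ≈ 87.82%


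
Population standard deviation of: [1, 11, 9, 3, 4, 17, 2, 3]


Mean = 50/8 = 25/4
  (1-25/4)²=441/16
  (11-25/4)²=361/16
  (9-25/4)²=121/16
  (3-25/4)²=169/16
  (4-25/4)²=81/16
  (17-25/4)²=1849/16
  (2-25/4)²=289/16
  (3-25/4)²=169/16
Σ(x-μ)² = 435/2
σ² = (435/2)/8 = 435/16

σ = √(435/16) ≈ 5.2142
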